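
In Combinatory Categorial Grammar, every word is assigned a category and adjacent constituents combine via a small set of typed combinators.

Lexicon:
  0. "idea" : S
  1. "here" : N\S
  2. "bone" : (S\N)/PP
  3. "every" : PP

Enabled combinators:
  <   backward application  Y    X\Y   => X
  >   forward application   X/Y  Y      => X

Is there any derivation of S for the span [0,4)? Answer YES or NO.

[0,4] S   <
  [0,2] N   <
    [0,1] "idea" : S
    [1,2] "here" : N\S
  [2,4] S\N   >
    [2,3] "bone" : (S\N)/PP
    [3,4] "every" : PP

YES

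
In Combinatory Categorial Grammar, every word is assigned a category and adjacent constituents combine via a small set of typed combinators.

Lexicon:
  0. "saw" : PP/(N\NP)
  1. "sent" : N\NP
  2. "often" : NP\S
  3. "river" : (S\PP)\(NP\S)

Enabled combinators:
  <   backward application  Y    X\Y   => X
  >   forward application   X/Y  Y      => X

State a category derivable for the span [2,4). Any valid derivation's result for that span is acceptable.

S\PP

[0,4] S   <
  [0,2] PP   >
    [0,1] "saw" : PP/(N\NP)
    [1,2] "sent" : N\NP
  [2,4] S\PP   <
    [2,3] "often" : NP\S
    [3,4] "river" : (S\PP)\(NP\S)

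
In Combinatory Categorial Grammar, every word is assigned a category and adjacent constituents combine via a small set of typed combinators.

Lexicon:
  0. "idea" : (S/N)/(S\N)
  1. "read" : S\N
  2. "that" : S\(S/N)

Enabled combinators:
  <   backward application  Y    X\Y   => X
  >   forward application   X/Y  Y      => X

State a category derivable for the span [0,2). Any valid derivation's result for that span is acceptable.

S/N

[0,3] S   <
  [0,2] S/N   >
    [0,1] "idea" : (S/N)/(S\N)
    [1,2] "read" : S\N
  [2,3] "that" : S\(S/N)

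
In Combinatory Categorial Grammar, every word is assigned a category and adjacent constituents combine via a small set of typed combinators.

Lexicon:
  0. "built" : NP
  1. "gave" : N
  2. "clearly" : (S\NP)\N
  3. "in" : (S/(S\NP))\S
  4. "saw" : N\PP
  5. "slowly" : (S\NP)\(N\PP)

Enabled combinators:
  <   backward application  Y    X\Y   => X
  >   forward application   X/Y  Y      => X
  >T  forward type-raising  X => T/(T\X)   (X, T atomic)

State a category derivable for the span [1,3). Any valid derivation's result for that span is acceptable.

[0,6] S   >
  [0,4] S/(S\NP)   <
    [0,3] S   <
      [0,1] "built" : NP
      [1,3] S\NP   <
        [1,2] "gave" : N
        [2,3] "clearly" : (S\NP)\N
    [3,4] "in" : (S/(S\NP))\S
  [4,6] S\NP   <
    [4,5] "saw" : N\PP
    [5,6] "slowly" : (S\NP)\(N\PP)

S\NP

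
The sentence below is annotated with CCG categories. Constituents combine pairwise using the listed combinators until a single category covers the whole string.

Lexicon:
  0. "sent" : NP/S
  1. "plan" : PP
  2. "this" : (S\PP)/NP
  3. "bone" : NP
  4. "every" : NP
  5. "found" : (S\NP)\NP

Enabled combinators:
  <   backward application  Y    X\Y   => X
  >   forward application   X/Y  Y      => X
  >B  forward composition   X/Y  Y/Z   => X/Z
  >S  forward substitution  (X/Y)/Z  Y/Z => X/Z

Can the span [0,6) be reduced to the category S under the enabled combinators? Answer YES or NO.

[0,6] S   <
  [0,4] NP   >
    [0,1] "sent" : NP/S
    [1,4] S   <
      [1,2] "plan" : PP
      [2,4] S\PP   >
        [2,3] "this" : (S\PP)/NP
        [3,4] "bone" : NP
  [4,6] S\NP   <
    [4,5] "every" : NP
    [5,6] "found" : (S\NP)\NP

YES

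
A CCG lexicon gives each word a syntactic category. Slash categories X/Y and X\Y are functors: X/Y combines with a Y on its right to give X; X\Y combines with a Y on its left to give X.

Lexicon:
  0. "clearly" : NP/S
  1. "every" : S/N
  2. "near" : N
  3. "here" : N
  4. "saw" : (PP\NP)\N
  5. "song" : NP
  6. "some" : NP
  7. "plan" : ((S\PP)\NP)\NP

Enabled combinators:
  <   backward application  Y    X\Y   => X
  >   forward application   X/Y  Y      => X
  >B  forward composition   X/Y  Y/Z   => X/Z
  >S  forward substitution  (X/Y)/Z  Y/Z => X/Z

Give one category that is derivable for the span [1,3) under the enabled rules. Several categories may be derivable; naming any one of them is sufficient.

S

[0,8] S   <
  [0,5] PP   <
    [0,3] NP   >
      [0,1] "clearly" : NP/S
      [1,3] S   >
        [1,2] "every" : S/N
        [2,3] "near" : N
    [3,5] PP\NP   <
      [3,4] "here" : N
      [4,5] "saw" : (PP\NP)\N
  [5,8] S\PP   <
    [5,6] "song" : NP
    [6,8] (S\PP)\NP   <
      [6,7] "some" : NP
      [7,8] "plan" : ((S\PP)\NP)\NP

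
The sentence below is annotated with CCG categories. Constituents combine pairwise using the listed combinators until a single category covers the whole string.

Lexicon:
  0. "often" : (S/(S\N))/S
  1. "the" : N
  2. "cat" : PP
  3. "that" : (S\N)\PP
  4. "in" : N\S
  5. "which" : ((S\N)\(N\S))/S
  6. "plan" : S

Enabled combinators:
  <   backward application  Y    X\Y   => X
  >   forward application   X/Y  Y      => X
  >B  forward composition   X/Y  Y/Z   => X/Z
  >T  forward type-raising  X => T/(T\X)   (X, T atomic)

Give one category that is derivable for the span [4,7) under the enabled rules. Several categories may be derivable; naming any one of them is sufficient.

[0,7] S   >
  [0,4] S/(S\N)   >
    [0,1] "often" : (S/(S\N))/S
    [1,4] S   <
      [1,2] "the" : N
      [2,4] S\N   <
        [2,3] "cat" : PP
        [3,4] "that" : (S\N)\PP
  [4,7] S\N   <
    [4,5] "in" : N\S
    [5,7] (S\N)\(N\S)   >
      [5,6] "which" : ((S\N)\(N\S))/S
      [6,7] "plan" : S

S\N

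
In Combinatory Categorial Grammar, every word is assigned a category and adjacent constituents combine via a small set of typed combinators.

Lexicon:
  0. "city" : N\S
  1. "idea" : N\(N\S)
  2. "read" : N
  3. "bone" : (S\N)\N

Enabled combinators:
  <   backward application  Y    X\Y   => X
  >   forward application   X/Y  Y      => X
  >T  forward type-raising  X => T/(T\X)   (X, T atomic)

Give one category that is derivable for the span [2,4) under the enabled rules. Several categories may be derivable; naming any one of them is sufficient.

[0,4] S   <
  [0,2] N   <
    [0,1] "city" : N\S
    [1,2] "idea" : N\(N\S)
  [2,4] S\N   <
    [2,3] "read" : N
    [3,4] "bone" : (S\N)\N

S\N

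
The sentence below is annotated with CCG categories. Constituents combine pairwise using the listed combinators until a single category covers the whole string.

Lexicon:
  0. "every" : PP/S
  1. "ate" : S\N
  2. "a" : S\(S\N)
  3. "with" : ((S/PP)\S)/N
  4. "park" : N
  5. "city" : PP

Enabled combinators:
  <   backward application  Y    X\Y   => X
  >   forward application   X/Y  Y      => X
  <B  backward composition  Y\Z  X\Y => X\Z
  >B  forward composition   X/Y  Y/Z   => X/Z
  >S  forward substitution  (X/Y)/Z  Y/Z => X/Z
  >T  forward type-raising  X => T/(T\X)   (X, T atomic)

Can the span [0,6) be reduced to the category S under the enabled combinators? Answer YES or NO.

PP/S S\N S\(S\N) ((S/PP)\S)/N N PP
CKY chart[0,6] = {N/(N\PP), NP/(NP\PP), PP, PP/(PP\PP), PP/(S\S), S/(S\PP)}; S ∉ chart

NO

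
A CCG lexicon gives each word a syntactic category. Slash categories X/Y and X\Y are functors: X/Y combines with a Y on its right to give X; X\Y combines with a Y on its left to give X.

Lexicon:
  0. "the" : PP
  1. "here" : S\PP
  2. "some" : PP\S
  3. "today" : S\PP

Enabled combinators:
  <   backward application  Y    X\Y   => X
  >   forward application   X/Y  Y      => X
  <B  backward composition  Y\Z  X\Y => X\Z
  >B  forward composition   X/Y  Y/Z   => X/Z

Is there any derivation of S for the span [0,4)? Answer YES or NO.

[0,4] S   <
  [0,3] PP   <
    [0,2] S   <
      [0,1] "the" : PP
      [1,2] "here" : S\PP
    [2,3] "some" : PP\S
  [3,4] "today" : S\PP

YES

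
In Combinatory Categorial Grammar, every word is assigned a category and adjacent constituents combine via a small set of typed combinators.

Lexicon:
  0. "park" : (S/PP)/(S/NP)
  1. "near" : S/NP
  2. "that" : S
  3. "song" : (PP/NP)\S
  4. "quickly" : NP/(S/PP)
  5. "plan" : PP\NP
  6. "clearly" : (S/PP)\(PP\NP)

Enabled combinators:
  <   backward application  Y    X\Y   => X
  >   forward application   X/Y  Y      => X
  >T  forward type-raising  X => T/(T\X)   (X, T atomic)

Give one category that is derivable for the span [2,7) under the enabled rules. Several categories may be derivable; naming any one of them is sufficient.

[0,7] S   >
  [0,2] S/PP   >
    [0,1] "park" : (S/PP)/(S/NP)
    [1,2] "near" : S/NP
  [2,7] PP   >
    [2,4] PP/NP   <
      [2,3] "that" : S
      [3,4] "song" : (PP/NP)\S
    [4,7] NP   >
      [4,5] "quickly" : NP/(S/PP)
      [5,7] S/PP   <
        [5,6] "plan" : PP\NP
        [6,7] "clearly" : (S/PP)\(PP\NP)

PP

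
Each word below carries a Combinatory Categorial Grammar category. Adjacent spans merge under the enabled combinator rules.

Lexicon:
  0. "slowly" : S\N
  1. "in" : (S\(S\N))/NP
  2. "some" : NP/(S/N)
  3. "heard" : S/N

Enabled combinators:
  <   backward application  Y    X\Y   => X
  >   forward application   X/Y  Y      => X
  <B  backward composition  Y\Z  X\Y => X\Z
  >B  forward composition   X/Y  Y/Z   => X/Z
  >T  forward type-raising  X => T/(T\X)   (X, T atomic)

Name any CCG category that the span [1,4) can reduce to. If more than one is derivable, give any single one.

[0,4] S   <
  [0,1] "slowly" : S\N
  [1,4] S\(S\N)   >
    [1,2] "in" : (S\(S\N))/NP
    [2,4] NP   >
      [2,3] "some" : NP/(S/N)
      [3,4] "heard" : S/N

S\(S\N)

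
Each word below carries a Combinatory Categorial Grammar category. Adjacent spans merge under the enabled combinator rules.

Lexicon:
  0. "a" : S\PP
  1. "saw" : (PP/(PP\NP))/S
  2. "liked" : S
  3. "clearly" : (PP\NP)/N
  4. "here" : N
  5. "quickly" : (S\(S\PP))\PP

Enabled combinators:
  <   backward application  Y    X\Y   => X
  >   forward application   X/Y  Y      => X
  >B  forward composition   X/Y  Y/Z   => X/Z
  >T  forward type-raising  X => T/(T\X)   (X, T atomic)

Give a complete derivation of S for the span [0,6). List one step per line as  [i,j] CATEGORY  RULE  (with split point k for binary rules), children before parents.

[0,6] S   <
  [0,1] "a" : S\PP
  [1,6] S\(S\PP)   <
    [1,5] PP   >
      [1,3] PP/(PP\NP)   >
        [1,2] "saw" : (PP/(PP\NP))/S
        [2,3] "liked" : S
      [3,5] PP\NP   >
        [3,4] "clearly" : (PP\NP)/N
        [4,5] "here" : N
    [5,6] "quickly" : (S\(S\PP))\PP

[0,1] S\PP  lex  "a"
[1,2] (PP/(PP\NP))/S  lex  "saw"
[2,3] S  lex  "liked"
[1,3] PP/(PP\NP)  >  k=2
[3,4] (PP\NP)/N  lex  "clearly"
[4,5] N  lex  "here"
[3,5] PP\NP  >  k=4
[1,5] PP  >  k=3
[5,6] (S\(S\PP))\PP  lex  "quickly"
[1,6] S\(S\PP)  <  k=5
[0,6] S  <  k=1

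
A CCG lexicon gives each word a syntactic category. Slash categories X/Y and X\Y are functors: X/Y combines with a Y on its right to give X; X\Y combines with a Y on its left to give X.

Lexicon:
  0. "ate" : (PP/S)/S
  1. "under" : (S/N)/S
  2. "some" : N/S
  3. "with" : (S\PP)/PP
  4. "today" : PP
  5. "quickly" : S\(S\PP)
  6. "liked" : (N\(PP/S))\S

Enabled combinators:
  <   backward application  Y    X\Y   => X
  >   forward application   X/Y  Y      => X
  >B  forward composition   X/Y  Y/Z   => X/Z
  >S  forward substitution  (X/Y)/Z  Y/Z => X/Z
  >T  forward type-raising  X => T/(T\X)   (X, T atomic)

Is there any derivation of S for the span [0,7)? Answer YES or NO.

(PP/S)/S (S/N)/S N/S (S\PP)/PP PP S\(S\PP) (N\(PP/S))\S
CKY chart[0,7] = {N, N/(N\N), NP/(NP\N), PP/(PP\N), S/(S\N)}; S ∉ chart

NO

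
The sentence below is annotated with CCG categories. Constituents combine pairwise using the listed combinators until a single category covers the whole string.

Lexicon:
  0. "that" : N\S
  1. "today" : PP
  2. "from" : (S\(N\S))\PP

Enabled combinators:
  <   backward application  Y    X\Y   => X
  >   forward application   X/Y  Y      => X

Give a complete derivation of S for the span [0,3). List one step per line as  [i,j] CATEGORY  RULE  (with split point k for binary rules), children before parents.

[0,1] N\S  lex  "that"
[1,2] PP  lex  "today"
[2,3] (S\(N\S))\PP  lex  "from"
[1,3] S\(N\S)  <  k=2
[0,3] S  <  k=1

[0,3] S   <
  [0,1] "that" : N\S
  [1,3] S\(N\S)   <
    [1,2] "today" : PP
    [2,3] "from" : (S\(N\S))\PP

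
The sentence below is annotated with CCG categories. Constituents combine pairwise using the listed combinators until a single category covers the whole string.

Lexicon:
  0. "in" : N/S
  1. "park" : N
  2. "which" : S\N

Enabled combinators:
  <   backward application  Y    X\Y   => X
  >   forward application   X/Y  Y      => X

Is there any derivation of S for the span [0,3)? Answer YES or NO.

NO

N/S N S\N
CKY chart[0,3] = {N}; S ∉ chart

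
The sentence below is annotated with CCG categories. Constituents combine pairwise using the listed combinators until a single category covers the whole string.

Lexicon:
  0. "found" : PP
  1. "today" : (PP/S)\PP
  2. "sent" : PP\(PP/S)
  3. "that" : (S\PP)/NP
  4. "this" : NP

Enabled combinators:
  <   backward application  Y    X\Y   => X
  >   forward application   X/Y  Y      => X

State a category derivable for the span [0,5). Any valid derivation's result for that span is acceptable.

S

[0,5] S   <
  [0,3] PP   <
    [0,2] PP/S   <
      [0,1] "found" : PP
      [1,2] "today" : (PP/S)\PP
    [2,3] "sent" : PP\(PP/S)
  [3,5] S\PP   >
    [3,4] "that" : (S\PP)/NP
    [4,5] "this" : NP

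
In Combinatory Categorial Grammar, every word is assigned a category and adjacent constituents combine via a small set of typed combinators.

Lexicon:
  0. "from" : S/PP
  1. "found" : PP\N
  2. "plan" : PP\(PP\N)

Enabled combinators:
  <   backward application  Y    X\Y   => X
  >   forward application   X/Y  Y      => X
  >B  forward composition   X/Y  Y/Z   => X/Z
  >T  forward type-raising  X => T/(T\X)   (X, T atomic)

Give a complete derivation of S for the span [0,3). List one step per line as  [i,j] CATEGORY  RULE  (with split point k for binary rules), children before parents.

[0,3] S   >
  [0,1] "from" : S/PP
  [1,3] PP   <
    [1,2] "found" : PP\N
    [2,3] "plan" : PP\(PP\N)

[0,1] S/PP  lex  "from"
[1,2] PP\N  lex  "found"
[2,3] PP\(PP\N)  lex  "plan"
[1,3] PP  <  k=2
[0,3] S  >  k=1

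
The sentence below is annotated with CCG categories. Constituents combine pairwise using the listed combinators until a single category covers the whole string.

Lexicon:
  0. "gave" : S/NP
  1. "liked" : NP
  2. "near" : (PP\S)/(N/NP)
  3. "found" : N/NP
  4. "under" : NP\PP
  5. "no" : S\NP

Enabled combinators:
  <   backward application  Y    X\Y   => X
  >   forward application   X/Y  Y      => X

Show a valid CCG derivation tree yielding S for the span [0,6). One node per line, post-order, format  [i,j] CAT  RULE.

[0,1] S/NP  lex  "gave"
[1,2] NP  lex  "liked"
[0,2] S  >  k=1
[2,3] (PP\S)/(N/NP)  lex  "near"
[3,4] N/NP  lex  "found"
[2,4] PP\S  >  k=3
[0,4] PP  <  k=2
[4,5] NP\PP  lex  "under"
[0,5] NP  <  k=4
[5,6] S\NP  lex  "no"
[0,6] S  <  k=5

[0,6] S   <
  [0,5] NP   <
    [0,4] PP   <
      [0,2] S   >
        [0,1] "gave" : S/NP
        [1,2] "liked" : NP
      [2,4] PP\S   >
        [2,3] "near" : (PP\S)/(N/NP)
        [3,4] "found" : N/NP
    [4,5] "under" : NP\PP
  [5,6] "no" : S\NP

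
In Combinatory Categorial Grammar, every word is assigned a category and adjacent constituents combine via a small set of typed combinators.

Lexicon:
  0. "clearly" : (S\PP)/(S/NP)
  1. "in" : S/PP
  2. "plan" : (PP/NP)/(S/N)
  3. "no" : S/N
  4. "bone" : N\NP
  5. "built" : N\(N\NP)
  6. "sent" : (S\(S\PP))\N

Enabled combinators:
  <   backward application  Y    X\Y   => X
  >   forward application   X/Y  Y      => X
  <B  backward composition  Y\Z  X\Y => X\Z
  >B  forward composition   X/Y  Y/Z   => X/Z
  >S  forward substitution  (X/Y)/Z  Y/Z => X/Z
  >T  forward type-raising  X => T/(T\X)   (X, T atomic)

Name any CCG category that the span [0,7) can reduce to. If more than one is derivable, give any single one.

S

[0,7] S   <
  [0,4] S\PP   >
    [0,1] "clearly" : (S\PP)/(S/NP)
    [1,4] S/NP   >B
      [1,2] "in" : S/PP
      [2,4] PP/NP   >
        [2,3] "plan" : (PP/NP)/(S/N)
        [3,4] "no" : S/N
  [4,7] S\(S\PP)   <
    [4,6] N   <
      [4,5] "bone" : N\NP
      [5,6] "built" : N\(N\NP)
    [6,7] "sent" : (S\(S\PP))\N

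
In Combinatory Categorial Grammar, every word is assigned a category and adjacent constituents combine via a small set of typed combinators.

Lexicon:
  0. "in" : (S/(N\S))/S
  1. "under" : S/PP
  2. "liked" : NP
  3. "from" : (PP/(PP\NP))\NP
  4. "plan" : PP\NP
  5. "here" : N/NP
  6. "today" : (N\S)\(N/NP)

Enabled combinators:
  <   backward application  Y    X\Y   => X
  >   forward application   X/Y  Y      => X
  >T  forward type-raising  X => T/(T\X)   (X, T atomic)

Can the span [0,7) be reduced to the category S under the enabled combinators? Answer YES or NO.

[0,7] S   >
  [0,5] S/(N\S)   >
    [0,1] "in" : (S/(N\S))/S
    [1,5] S   >
      [1,2] "under" : S/PP
      [2,5] PP   >
        [2,4] PP/(PP\NP)   <
          [2,3] "liked" : NP
          [3,4] "from" : (PP/(PP\NP))\NP
        [4,5] "plan" : PP\NP
  [5,7] N\S   <
    [5,6] "here" : N/NP
    [6,7] "today" : (N\S)\(N/NP)

YES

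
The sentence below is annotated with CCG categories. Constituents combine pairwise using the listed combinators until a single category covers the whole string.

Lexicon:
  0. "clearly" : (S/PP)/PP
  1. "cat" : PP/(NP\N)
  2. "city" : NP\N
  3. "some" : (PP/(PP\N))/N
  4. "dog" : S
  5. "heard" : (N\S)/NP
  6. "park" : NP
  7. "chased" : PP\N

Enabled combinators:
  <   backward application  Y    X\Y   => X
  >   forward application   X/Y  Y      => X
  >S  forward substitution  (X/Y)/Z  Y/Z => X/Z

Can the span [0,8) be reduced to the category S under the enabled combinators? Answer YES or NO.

YES

[0,8] S   >
  [0,3] S/PP   >
    [0,1] "clearly" : (S/PP)/PP
    [1,3] PP   >
      [1,2] "cat" : PP/(NP\N)
      [2,3] "city" : NP\N
  [3,8] PP   >
    [3,7] PP/(PP\N)   >
      [3,4] "some" : (PP/(PP\N))/N
      [4,7] N   <
        [4,5] "dog" : S
        [5,7] N\S   >
          [5,6] "heard" : (N\S)/NP
          [6,7] "park" : NP
    [7,8] "chased" : PP\N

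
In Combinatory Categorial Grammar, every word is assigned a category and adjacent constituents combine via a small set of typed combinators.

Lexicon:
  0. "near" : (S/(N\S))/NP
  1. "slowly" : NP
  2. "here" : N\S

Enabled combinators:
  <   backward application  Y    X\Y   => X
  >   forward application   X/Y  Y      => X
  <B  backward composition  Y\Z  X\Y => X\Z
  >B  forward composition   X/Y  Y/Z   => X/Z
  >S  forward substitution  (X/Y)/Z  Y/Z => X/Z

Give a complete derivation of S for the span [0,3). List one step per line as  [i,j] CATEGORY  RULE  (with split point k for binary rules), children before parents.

[0,3] S   >
  [0,2] S/(N\S)   >
    [0,1] "near" : (S/(N\S))/NP
    [1,2] "slowly" : NP
  [2,3] "here" : N\S

[0,1] (S/(N\S))/NP  lex  "near"
[1,2] NP  lex  "slowly"
[0,2] S/(N\S)  >  k=1
[2,3] N\S  lex  "here"
[0,3] S  >  k=2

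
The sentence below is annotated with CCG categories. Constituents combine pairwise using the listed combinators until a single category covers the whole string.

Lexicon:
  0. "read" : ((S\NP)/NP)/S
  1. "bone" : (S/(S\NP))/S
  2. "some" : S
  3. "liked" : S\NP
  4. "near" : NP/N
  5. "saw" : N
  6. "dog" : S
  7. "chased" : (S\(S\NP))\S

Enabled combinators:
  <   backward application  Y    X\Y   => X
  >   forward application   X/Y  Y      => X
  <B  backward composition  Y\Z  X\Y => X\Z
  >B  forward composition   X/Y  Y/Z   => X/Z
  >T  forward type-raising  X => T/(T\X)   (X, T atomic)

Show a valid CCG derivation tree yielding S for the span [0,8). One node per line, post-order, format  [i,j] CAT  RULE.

[0,1] ((S\NP)/NP)/S  lex  "read"
[1,2] (S/(S\NP))/S  lex  "bone"
[2,3] S  lex  "some"
[1,3] S/(S\NP)  >  k=2
[3,4] S\NP  lex  "liked"
[1,4] S  >  k=3
[0,4] (S\NP)/NP  >  k=1
[4,5] NP/N  lex  "near"
[5,6] N  lex  "saw"
[4,6] NP  >  k=5
[0,6] S\NP  >  k=4
[6,7] S  lex  "dog"
[7,8] (S\(S\NP))\S  lex  "chased"
[6,8] S\(S\NP)  <  k=7
[0,8] S  <  k=6

[0,8] S   <
  [0,6] S\NP   >
    [0,4] (S\NP)/NP   >
      [0,1] "read" : ((S\NP)/NP)/S
      [1,4] S   >
        [1,3] S/(S\NP)   >
          [1,2] "bone" : (S/(S\NP))/S
          [2,3] "some" : S
        [3,4] "liked" : S\NP
    [4,6] NP   >
      [4,5] "near" : NP/N
      [5,6] "saw" : N
  [6,8] S\(S\NP)   <
    [6,7] "dog" : S
    [7,8] "chased" : (S\(S\NP))\S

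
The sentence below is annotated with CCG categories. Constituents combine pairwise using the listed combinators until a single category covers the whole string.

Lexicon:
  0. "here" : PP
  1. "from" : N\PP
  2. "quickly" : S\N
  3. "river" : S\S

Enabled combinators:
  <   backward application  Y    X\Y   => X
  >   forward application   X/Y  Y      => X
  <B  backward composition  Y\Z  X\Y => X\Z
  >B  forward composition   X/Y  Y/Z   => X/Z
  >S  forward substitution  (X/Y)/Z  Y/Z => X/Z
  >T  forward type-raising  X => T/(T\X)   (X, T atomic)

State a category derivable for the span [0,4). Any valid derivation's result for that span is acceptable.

[0,4] S   <
  [0,2] N   <
    [0,1] "here" : PP
    [1,2] "from" : N\PP
  [2,4] S\N   <B
    [2,3] "quickly" : S\N
    [3,4] "river" : S\S

S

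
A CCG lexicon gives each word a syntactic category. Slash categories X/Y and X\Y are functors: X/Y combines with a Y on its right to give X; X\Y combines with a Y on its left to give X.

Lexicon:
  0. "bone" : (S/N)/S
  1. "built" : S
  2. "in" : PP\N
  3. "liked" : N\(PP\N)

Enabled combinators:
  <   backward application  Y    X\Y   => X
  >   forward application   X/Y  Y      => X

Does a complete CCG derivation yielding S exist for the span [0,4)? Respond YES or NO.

YES

[0,4] S   >
  [0,2] S/N   >
    [0,1] "bone" : (S/N)/S
    [1,2] "built" : S
  [2,4] N   <
    [2,3] "in" : PP\N
    [3,4] "liked" : N\(PP\N)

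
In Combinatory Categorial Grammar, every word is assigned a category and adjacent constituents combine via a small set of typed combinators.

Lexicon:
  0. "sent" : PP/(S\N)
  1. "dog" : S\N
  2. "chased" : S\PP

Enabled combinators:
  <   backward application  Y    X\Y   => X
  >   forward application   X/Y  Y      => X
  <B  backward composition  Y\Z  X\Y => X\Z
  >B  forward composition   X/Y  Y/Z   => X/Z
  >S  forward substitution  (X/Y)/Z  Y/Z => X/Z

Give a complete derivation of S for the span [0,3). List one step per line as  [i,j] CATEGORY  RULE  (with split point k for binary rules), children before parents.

[0,1] PP/(S\N)  lex  "sent"
[1,2] S\N  lex  "dog"
[0,2] PP  >  k=1
[2,3] S\PP  lex  "chased"
[0,3] S  <  k=2

[0,3] S   <
  [0,2] PP   >
    [0,1] "sent" : PP/(S\N)
    [1,2] "dog" : S\N
  [2,3] "chased" : S\PP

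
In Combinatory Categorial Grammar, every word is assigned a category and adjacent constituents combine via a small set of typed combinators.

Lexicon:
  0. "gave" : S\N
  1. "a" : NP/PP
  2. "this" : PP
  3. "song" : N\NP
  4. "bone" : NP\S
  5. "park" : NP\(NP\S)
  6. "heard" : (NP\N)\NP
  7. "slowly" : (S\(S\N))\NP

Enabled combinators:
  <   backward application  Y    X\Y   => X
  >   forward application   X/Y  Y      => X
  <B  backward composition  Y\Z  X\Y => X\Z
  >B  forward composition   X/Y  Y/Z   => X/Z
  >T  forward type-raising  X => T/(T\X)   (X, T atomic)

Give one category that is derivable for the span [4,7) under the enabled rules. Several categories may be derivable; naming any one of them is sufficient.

[0,8] S   <
  [0,1] "gave" : S\N
  [1,8] S\(S\N)   <
    [1,7] NP   <
      [1,4] N   <
        [1,3] NP   >
          [1,2] "a" : NP/PP
          [2,3] "this" : PP
        [3,4] "song" : N\NP
      [4,7] NP\N   <
        [4,6] NP   <
          [4,5] "bone" : NP\S
          [5,6] "park" : NP\(NP\S)
        [6,7] "heard" : (NP\N)\NP
    [7,8] "slowly" : (S\(S\N))\NP

NP\N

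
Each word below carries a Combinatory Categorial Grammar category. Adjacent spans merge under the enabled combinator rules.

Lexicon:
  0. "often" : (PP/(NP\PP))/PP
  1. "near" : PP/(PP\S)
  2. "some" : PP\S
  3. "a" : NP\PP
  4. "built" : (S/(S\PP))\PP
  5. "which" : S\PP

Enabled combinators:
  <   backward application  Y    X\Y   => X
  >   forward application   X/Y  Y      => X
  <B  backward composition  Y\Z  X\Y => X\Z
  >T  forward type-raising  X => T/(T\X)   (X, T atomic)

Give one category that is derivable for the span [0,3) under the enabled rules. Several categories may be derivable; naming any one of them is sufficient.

[0,6] S   >
  [0,5] S/(S\PP)   <
    [0,4] PP   >
      [0,3] PP/(NP\PP)   >
        [0,1] "often" : (PP/(NP\PP))/PP
        [1,3] PP   >
          [1,2] "near" : PP/(PP\S)
          [2,3] "some" : PP\S
      [3,4] "a" : NP\PP
    [4,5] "built" : (S/(S\PP))\PP
  [5,6] "which" : S\PP

PP/(NP\PP)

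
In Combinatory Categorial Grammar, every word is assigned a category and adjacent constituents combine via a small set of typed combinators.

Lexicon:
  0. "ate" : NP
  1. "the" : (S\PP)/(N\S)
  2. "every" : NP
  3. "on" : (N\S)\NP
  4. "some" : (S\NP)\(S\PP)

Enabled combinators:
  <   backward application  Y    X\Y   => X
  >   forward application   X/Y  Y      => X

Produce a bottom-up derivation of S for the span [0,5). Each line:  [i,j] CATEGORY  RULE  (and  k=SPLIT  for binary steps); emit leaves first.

[0,1] NP  lex  "ate"
[1,2] (S\PP)/(N\S)  lex  "the"
[2,3] NP  lex  "every"
[3,4] (N\S)\NP  lex  "on"
[2,4] N\S  <  k=3
[1,4] S\PP  >  k=2
[4,5] (S\NP)\(S\PP)  lex  "some"
[1,5] S\NP  <  k=4
[0,5] S  <  k=1

[0,5] S   <
  [0,1] "ate" : NP
  [1,5] S\NP   <
    [1,4] S\PP   >
      [1,2] "the" : (S\PP)/(N\S)
      [2,4] N\S   <
        [2,3] "every" : NP
        [3,4] "on" : (N\S)\NP
    [4,5] "some" : (S\NP)\(S\PP)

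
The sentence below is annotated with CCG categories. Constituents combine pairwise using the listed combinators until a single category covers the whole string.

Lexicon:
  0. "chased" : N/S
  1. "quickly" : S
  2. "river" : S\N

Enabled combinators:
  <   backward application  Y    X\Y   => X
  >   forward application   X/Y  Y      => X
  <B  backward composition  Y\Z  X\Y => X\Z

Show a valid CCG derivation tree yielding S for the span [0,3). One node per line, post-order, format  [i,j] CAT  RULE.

[0,3] S   <
  [0,2] N   >
    [0,1] "chased" : N/S
    [1,2] "quickly" : S
  [2,3] "river" : S\N

[0,1] N/S  lex  "chased"
[1,2] S  lex  "quickly"
[0,2] N  >  k=1
[2,3] S\N  lex  "river"
[0,3] S  <  k=2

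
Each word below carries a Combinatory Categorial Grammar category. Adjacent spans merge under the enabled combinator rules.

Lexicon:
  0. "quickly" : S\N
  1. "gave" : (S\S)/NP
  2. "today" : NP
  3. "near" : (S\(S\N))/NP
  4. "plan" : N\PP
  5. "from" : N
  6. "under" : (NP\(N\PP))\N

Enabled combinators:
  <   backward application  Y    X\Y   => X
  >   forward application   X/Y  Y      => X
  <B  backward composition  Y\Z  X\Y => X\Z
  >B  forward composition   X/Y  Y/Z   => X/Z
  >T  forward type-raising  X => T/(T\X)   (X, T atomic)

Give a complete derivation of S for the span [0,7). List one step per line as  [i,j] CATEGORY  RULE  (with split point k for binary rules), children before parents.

[0,1] S\N  lex  "quickly"
[1,2] (S\S)/NP  lex  "gave"
[2,3] NP  lex  "today"
[1,3] S\S  >  k=2
[0,3] S\N  <B  k=1
[3,4] (S\(S\N))/NP  lex  "near"
[4,5] N\PP  lex  "plan"
[5,6] N  lex  "from"
[6,7] (NP\(N\PP))\N  lex  "under"
[5,7] NP\(N\PP)  <  k=6
[4,7] NP  <  k=5
[3,7] S\(S\N)  >  k=4
[0,7] S  <  k=3

[0,7] S   <
  [0,3] S\N   <B
    [0,1] "quickly" : S\N
    [1,3] S\S   >
      [1,2] "gave" : (S\S)/NP
      [2,3] "today" : NP
  [3,7] S\(S\N)   >
    [3,4] "near" : (S\(S\N))/NP
    [4,7] NP   <
      [4,5] "plan" : N\PP
      [5,7] NP\(N\PP)   <
        [5,6] "from" : N
        [6,7] "under" : (NP\(N\PP))\N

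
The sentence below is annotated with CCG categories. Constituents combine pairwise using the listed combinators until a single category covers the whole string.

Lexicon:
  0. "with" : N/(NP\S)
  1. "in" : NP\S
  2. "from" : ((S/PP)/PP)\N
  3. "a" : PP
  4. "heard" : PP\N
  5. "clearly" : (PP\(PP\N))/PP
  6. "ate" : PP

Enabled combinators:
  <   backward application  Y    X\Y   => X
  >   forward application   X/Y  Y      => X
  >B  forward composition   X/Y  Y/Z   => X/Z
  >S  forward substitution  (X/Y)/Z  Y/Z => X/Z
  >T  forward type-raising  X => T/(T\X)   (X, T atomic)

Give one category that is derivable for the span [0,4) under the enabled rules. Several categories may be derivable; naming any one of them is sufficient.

[0,7] S   >
  [0,4] S/PP   >
    [0,3] (S/PP)/PP   <
      [0,2] N   >
        [0,1] "with" : N/(NP\S)
        [1,2] "in" : NP\S
      [2,3] "from" : ((S/PP)/PP)\N
    [3,4] "a" : PP
  [4,7] PP   <
    [4,5] "heard" : PP\N
    [5,7] PP\(PP\N)   >
      [5,6] "clearly" : (PP\(PP\N))/PP
      [6,7] "ate" : PP

S/PP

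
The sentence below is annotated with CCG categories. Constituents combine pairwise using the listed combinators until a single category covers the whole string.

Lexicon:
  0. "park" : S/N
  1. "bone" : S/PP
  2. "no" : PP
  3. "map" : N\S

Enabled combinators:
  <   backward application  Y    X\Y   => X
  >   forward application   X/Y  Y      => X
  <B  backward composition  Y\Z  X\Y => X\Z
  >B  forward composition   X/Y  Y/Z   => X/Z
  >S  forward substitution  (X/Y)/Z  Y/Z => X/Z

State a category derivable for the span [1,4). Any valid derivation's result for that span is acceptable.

[0,4] S   >
  [0,1] "park" : S/N
  [1,4] N   <
    [1,3] S   >
      [1,2] "bone" : S/PP
      [2,3] "no" : PP
    [3,4] "map" : N\S

N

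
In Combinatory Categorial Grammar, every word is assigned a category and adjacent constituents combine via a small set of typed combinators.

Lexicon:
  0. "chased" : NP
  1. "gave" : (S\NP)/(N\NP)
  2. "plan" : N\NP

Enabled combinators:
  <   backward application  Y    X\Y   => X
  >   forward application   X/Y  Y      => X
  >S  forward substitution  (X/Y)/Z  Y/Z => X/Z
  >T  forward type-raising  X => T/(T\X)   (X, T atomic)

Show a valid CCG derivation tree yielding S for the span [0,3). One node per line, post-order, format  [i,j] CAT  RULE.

[0,3] S   <
  [0,1] "chased" : NP
  [1,3] S\NP   >
    [1,2] "gave" : (S\NP)/(N\NP)
    [2,3] "plan" : N\NP

[0,1] NP  lex  "chased"
[1,2] (S\NP)/(N\NP)  lex  "gave"
[2,3] N\NP  lex  "plan"
[1,3] S\NP  >  k=2
[0,3] S  <  k=1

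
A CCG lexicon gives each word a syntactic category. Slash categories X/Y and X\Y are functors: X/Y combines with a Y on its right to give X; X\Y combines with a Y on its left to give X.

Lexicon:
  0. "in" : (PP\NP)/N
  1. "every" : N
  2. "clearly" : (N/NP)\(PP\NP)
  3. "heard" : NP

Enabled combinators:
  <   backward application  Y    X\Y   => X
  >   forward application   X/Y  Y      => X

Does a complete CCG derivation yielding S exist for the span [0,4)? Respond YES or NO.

(PP\NP)/N N (N/NP)\(PP\NP) NP
CKY chart[0,4] = {N}; S ∉ chart

NO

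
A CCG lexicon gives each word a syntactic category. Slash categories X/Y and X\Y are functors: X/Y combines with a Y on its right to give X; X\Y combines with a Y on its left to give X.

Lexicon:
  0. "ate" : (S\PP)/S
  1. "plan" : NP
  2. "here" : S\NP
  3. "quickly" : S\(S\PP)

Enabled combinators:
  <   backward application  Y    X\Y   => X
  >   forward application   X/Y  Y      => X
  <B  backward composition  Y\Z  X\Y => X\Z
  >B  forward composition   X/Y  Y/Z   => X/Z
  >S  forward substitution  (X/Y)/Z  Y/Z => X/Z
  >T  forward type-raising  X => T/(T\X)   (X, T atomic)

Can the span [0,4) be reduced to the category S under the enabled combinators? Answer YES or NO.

YES

[0,4] S   <
  [0,3] S\PP   >
    [0,1] "ate" : (S\PP)/S
    [1,3] S   <
      [1,2] "plan" : NP
      [2,3] "here" : S\NP
  [3,4] "quickly" : S\(S\PP)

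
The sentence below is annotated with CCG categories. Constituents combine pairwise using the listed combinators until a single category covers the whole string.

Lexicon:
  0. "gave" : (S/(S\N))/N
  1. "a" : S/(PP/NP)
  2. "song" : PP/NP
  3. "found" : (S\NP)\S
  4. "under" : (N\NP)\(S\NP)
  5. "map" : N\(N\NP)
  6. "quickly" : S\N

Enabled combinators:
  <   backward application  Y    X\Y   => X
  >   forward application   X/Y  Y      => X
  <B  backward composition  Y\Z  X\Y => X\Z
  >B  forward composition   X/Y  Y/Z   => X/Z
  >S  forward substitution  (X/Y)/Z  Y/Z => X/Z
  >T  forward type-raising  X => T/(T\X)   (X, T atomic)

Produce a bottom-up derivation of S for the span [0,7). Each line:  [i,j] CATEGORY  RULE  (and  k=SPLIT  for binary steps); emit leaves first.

[0,1] (S/(S\N))/N  lex  "gave"
[1,2] S/(PP/NP)  lex  "a"
[2,3] PP/NP  lex  "song"
[1,3] S  >  k=2
[3,4] (S\NP)\S  lex  "found"
[1,4] S\NP  <  k=3
[4,5] (N\NP)\(S\NP)  lex  "under"
[1,5] N\NP  <  k=4
[5,6] N\(N\NP)  lex  "map"
[1,6] N  <  k=5
[0,6] S/(S\N)  >  k=1
[6,7] S\N  lex  "quickly"
[0,7] S  >  k=6

[0,7] S   >
  [0,6] S/(S\N)   >
    [0,1] "gave" : (S/(S\N))/N
    [1,6] N   <
      [1,5] N\NP   <
        [1,4] S\NP   <
          [1,3] S   >
            [1,2] "a" : S/(PP/NP)
            [2,3] "song" : PP/NP
          [3,4] "found" : (S\NP)\S
        [4,5] "under" : (N\NP)\(S\NP)
      [5,6] "map" : N\(N\NP)
  [6,7] "quickly" : S\N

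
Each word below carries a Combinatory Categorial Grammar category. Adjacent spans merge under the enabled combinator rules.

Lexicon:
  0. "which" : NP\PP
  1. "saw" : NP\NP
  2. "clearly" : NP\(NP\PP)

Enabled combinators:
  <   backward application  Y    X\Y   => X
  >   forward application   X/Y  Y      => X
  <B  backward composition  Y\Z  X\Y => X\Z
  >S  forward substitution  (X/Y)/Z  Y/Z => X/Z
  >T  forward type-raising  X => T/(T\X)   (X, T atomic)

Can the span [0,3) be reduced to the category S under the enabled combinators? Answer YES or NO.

NP\PP NP\NP NP\(NP\PP)
CKY chart[0,3] = {N/(N\NP), NP, NP/(NP\NP), PP/(PP\NP), S/(S\NP)}; S ∉ chart

NO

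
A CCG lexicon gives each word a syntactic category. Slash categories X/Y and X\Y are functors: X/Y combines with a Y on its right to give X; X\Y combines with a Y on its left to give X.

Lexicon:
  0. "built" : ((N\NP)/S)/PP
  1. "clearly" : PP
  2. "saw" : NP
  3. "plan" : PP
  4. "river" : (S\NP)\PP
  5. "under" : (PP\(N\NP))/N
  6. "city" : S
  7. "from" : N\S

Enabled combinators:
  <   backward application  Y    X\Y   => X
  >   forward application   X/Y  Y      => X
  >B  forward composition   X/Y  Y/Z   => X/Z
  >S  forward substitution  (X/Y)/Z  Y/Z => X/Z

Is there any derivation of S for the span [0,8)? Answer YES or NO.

((N\NP)/S)/PP PP NP PP (S\NP)\PP (PP\(N\NP))/N S N\S
CKY chart[0,8] = {PP}; S ∉ chart

NO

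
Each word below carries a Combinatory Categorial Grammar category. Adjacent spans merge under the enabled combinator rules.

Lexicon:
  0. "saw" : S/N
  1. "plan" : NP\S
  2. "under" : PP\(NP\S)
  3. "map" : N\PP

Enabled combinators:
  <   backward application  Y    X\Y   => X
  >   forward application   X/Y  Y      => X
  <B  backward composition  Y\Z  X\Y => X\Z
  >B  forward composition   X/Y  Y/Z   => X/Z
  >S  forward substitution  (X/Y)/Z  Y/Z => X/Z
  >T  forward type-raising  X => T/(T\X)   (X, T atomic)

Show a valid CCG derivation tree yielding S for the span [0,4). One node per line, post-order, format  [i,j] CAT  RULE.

[0,1] S/N  lex  "saw"
[1,2] NP\S  lex  "plan"
[2,3] PP\(NP\S)  lex  "under"
[1,3] PP  <  k=2
[3,4] N\PP  lex  "map"
[1,4] N  <  k=3
[0,4] S  >  k=1

[0,4] S   >
  [0,1] "saw" : S/N
  [1,4] N   <
    [1,3] PP   <
      [1,2] "plan" : NP\S
      [2,3] "under" : PP\(NP\S)
    [3,4] "map" : N\PP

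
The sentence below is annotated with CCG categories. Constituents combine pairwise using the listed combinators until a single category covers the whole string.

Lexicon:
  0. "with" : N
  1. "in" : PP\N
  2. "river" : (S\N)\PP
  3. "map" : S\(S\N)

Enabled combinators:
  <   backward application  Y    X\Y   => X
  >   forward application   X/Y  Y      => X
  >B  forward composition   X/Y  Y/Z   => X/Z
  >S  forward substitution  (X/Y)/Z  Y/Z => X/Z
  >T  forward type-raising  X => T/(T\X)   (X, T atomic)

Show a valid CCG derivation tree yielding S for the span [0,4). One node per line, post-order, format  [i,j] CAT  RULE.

[0,1] N  lex  "with"
[0,1] PP/(PP\N)  >T
[1,2] PP\N  lex  "in"
[0,2] PP  >  k=1
[2,3] (S\N)\PP  lex  "river"
[0,3] S\N  <  k=2
[3,4] S\(S\N)  lex  "map"
[0,4] S  <  k=3

[0,4] S   <
  [0,3] S\N   <
    [0,2] PP   >
      [0,1] PP/(PP\N)   >T
        [0,1] "with" : N
      [1,2] "in" : PP\N
    [2,3] "river" : (S\N)\PP
  [3,4] "map" : S\(S\N)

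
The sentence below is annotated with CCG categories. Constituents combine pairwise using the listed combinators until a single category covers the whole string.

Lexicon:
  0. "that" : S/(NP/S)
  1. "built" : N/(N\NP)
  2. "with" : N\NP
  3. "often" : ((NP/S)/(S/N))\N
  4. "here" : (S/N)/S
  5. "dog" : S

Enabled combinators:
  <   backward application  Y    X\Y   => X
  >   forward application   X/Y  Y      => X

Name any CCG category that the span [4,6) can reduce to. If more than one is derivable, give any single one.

S/N

[0,6] S   >
  [0,1] "that" : S/(NP/S)
  [1,6] NP/S   >
    [1,4] (NP/S)/(S/N)   <
      [1,3] N   >
        [1,2] "built" : N/(N\NP)
        [2,3] "with" : N\NP
      [3,4] "often" : ((NP/S)/(S/N))\N
    [4,6] S/N   >
      [4,5] "here" : (S/N)/S
      [5,6] "dog" : S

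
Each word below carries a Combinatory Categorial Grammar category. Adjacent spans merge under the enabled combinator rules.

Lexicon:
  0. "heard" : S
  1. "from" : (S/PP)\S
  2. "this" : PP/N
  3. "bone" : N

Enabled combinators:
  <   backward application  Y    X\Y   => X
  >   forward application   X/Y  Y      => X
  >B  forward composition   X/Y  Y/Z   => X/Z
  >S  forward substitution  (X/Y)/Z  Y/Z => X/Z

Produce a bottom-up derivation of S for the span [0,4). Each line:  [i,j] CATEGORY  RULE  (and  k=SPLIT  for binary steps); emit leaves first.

[0,4] S   >
  [0,2] S/PP   <
    [0,1] "heard" : S
    [1,2] "from" : (S/PP)\S
  [2,4] PP   >
    [2,3] "this" : PP/N
    [3,4] "bone" : N

[0,1] S  lex  "heard"
[1,2] (S/PP)\S  lex  "from"
[0,2] S/PP  <  k=1
[2,3] PP/N  lex  "this"
[3,4] N  lex  "bone"
[2,4] PP  >  k=3
[0,4] S  >  k=2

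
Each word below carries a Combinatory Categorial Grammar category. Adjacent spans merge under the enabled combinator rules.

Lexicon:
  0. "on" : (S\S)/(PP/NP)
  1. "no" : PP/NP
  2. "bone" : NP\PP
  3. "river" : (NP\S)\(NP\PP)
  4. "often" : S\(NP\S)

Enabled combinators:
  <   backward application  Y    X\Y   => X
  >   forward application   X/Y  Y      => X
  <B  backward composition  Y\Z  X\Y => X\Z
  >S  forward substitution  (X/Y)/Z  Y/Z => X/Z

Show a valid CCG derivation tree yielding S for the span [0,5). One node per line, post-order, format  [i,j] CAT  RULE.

[0,1] (S\S)/(PP/NP)  lex  "on"
[1,2] PP/NP  lex  "no"
[0,2] S\S  >  k=1
[2,3] NP\PP  lex  "bone"
[3,4] (NP\S)\(NP\PP)  lex  "river"
[2,4] NP\S  <  k=3
[0,4] NP\S  <B  k=2
[4,5] S\(NP\S)  lex  "often"
[0,5] S  <  k=4

[0,5] S   <
  [0,4] NP\S   <B
    [0,2] S\S   >
      [0,1] "on" : (S\S)/(PP/NP)
      [1,2] "no" : PP/NP
    [2,4] NP\S   <
      [2,3] "bone" : NP\PP
      [3,4] "river" : (NP\S)\(NP\PP)
  [4,5] "often" : S\(NP\S)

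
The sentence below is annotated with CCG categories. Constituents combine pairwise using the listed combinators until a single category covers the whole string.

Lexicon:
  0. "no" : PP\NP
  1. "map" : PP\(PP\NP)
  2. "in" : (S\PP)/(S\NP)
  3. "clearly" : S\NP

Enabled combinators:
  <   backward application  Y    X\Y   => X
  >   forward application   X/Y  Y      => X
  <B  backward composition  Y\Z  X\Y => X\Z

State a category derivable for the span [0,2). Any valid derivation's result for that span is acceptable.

PP

[0,4] S   <
  [0,2] PP   <
    [0,1] "no" : PP\NP
    [1,2] "map" : PP\(PP\NP)
  [2,4] S\PP   >
    [2,3] "in" : (S\PP)/(S\NP)
    [3,4] "clearly" : S\NP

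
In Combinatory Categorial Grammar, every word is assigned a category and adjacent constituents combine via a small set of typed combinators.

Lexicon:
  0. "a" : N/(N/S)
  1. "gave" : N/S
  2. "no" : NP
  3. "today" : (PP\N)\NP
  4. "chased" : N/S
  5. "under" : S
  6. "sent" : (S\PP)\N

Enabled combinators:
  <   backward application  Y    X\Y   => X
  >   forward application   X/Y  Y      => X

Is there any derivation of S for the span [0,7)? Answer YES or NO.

YES

[0,7] S   <
  [0,4] PP   <
    [0,2] N   >
      [0,1] "a" : N/(N/S)
      [1,2] "gave" : N/S
    [2,4] PP\N   <
      [2,3] "no" : NP
      [3,4] "today" : (PP\N)\NP
  [4,7] S\PP   <
    [4,6] N   >
      [4,5] "chased" : N/S
      [5,6] "under" : S
    [6,7] "sent" : (S\PP)\N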